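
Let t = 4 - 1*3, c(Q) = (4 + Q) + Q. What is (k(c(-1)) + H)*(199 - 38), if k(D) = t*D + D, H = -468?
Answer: -74704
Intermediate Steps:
c(Q) = 4 + 2*Q
t = 1 (t = 4 - 3 = 1)
k(D) = 2*D (k(D) = 1*D + D = D + D = 2*D)
(k(c(-1)) + H)*(199 - 38) = (2*(4 + 2*(-1)) - 468)*(199 - 38) = (2*(4 - 2) - 468)*161 = (2*2 - 468)*161 = (4 - 468)*161 = -464*161 = -74704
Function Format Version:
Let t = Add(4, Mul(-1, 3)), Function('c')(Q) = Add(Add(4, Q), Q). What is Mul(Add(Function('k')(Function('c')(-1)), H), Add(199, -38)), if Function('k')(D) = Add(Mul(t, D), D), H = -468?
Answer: -74704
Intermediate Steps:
Function('c')(Q) = Add(4, Mul(2, Q))
t = 1 (t = Add(4, -3) = 1)
Function('k')(D) = Mul(2, D) (Function('k')(D) = Add(Mul(1, D), D) = Add(D, D) = Mul(2, D))
Mul(Add(Function('k')(Function('c')(-1)), H), Add(199, -38)) = Mul(Add(Mul(2, Add(4, Mul(2, -1))), -468), Add(199, -38)) = Mul(Add(Mul(2, Add(4, -2)), -468), 161) = Mul(Add(Mul(2, 2), -468), 161) = Mul(Add(4, -468), 161) = Mul(-464, 161) = -74704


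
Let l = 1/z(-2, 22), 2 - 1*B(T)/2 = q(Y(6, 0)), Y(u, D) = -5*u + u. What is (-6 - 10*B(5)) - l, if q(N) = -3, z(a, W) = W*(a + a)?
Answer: -9327/88 ≈ -105.99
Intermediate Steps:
z(a, W) = 2*W*a (z(a, W) = W*(2*a) = 2*W*a)
Y(u, D) = -4*u
B(T) = 10 (B(T) = 4 - 2*(-3) = 4 + 6 = 10)
l = -1/88 (l = 1/(2*22*(-2)) = 1/(-88) = -1/88 ≈ -0.011364)
(-6 - 10*B(5)) - l = (-6 - 10*10) - 1*(-1/88) = (-6 - 100) + 1/88 = -106 + 1/88 = -9327/88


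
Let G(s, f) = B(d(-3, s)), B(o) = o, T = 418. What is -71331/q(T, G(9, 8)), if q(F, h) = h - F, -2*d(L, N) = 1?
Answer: 1534/9 ≈ 170.44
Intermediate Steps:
d(L, N) = -½ (d(L, N) = -½*1 = -½)
G(s, f) = -½
-71331/q(T, G(9, 8)) = -71331/(-½ - 1*418) = -71331/(-½ - 418) = -71331/(-837/2) = -71331*(-2/837) = 1534/9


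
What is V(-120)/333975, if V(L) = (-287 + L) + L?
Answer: -527/333975 ≈ -0.0015780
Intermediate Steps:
V(L) = -287 + 2*L
V(-120)/333975 = (-287 + 2*(-120))/333975 = (-287 - 240)*(1/333975) = -527*1/333975 = -527/333975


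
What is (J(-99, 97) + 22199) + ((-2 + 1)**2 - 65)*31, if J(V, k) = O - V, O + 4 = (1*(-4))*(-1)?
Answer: 20314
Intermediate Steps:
O = 0 (O = -4 + (1*(-4))*(-1) = -4 - 4*(-1) = -4 + 4 = 0)
J(V, k) = -V (J(V, k) = 0 - V = -V)
(J(-99, 97) + 22199) + ((-2 + 1)**2 - 65)*31 = (-1*(-99) + 22199) + ((-2 + 1)**2 - 65)*31 = (99 + 22199) + ((-1)**2 - 65)*31 = 22298 + (1 - 65)*31 = 22298 - 64*31 = 22298 - 1984 = 20314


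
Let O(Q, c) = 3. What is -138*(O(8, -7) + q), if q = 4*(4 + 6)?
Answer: -5934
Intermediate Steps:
q = 40 (q = 4*10 = 40)
-138*(O(8, -7) + q) = -138*(3 + 40) = -138*43 = -5934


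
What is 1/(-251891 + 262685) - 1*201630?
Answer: -2176394219/10794 ≈ -2.0163e+5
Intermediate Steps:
1/(-251891 + 262685) - 1*201630 = 1/10794 - 201630 = -2176394219/10794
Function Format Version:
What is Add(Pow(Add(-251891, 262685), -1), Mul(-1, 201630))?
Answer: Rational(-2176394219, 10794) ≈ -2.0163e+5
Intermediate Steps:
Add(Pow(Add(-251891, 262685), -1), Mul(-1, 201630)) = Add(Pow(10794, -1), -201630) = Add(Rational(1, 10794), -201630) = Rational(-2176394219, 10794)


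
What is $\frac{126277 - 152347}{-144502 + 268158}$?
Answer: $- \frac{13035}{61828} \approx -0.21083$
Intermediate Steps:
$\frac{126277 - 152347}{-144502 + 268158} = - \frac{26070}{123656} = \left(-26070\right) \frac{1}{123656} = - \frac{13035}{61828}$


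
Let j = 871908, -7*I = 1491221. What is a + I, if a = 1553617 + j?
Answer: 15487454/7 ≈ 2.2125e+6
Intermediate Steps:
I = -1491221/7 (I = -⅐*1491221 = -1491221/7 ≈ -2.1303e+5)
a = 2425525 (a = 1553617 + 871908 = 2425525)
a + I = 2425525 - 1491221/7 = 15487454/7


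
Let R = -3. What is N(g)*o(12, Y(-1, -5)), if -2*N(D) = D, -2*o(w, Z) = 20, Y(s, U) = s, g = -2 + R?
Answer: -25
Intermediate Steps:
g = -5 (g = -2 - 3 = -5)
o(w, Z) = -10 (o(w, Z) = -1/2*20 = -10)
N(D) = -D/2
N(g)*o(12, Y(-1, -5)) = -1/2*(-5)*(-10) = (5/2)*(-10) = -25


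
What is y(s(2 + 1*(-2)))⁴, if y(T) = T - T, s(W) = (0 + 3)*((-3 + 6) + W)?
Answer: 0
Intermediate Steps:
s(W) = 9 + 3*W (s(W) = 3*(3 + W) = 9 + 3*W)
y(T) = 0
y(s(2 + 1*(-2)))⁴ = 0⁴ = 0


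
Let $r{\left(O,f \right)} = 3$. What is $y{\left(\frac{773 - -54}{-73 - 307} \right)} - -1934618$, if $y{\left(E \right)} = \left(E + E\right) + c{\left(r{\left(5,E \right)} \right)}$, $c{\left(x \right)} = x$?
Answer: $\frac{367577163}{190} \approx 1.9346 \cdot 10^{6}$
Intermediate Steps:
$y{\left(E \right)} = 3 + 2 E$ ($y{\left(E \right)} = \left(E + E\right) + 3 = 2 E + 3 = 3 + 2 E$)
$y{\left(\frac{773 - -54}{-73 - 307} \right)} - -1934618 = \left(3 + 2 \frac{773 - -54}{-73 - 307}\right) - -1934618 = \left(3 + 2 \frac{773 + 54}{-380}\right) + 1934618 = \left(3 + 2 \cdot 827 \left(- \frac{1}{380}\right)\right) + 1934618 = \left(3 + 2 \left(- \frac{827}{380}\right)\right) + 1934618 = \left(3 - \frac{827}{190}\right) + 1934618 = - \frac{257}{190} + 1934618 = \frac{367577163}{190}$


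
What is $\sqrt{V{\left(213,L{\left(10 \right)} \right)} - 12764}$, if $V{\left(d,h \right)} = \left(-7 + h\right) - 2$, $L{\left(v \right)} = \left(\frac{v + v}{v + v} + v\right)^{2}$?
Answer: $2 i \sqrt{3163} \approx 112.48 i$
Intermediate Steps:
$L{\left(v \right)} = \left(1 + v\right)^{2}$ ($L{\left(v \right)} = \left(\frac{2 v}{2 v} + v\right)^{2} = \left(2 v \frac{1}{2 v} + v\right)^{2} = \left(1 + v\right)^{2}$)
$V{\left(d,h \right)} = -9 + h$
$\sqrt{V{\left(213,L{\left(10 \right)} \right)} - 12764} = \sqrt{\left(-9 + \left(1 + 10\right)^{2}\right) - 12764} = \sqrt{\left(-9 + 11^{2}\right) - 12764} = \sqrt{\left(-9 + 121\right) - 12764} = \sqrt{112 - 12764} = \sqrt{-12652} = 2 i \sqrt{3163}$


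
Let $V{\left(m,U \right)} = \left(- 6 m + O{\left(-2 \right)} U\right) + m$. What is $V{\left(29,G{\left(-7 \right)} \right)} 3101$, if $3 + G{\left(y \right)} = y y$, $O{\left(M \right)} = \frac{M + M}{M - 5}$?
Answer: $-368133$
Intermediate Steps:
$O{\left(M \right)} = \frac{2 M}{-5 + M}$
$G{\left(y \right)} = -3 + y^{2}$ ($G{\left(y \right)} = -3 + y y = -3 + y^{2}$)
$V{\left(m,U \right)} = - 5 m + \frac{4 U}{7}$ ($V{\left(m,U \right)} = \left(- 6 m + 2 \left(-2\right) \frac{1}{-5 - 2} U\right) + m = \left(- 6 m + 2 \left(-2\right) \frac{1}{-7} U\right) + m = \left(- 6 m + 2 \left(-2\right) \left(- \frac{1}{7}\right) U\right) + m = \left(- 6 m + \frac{4 U}{7}\right) + m = - 5 m + \frac{4 U}{7}$)
$V{\left(29,G{\left(-7 \right)} \right)} 3101 = \left(\left(-5\right) 29 + \frac{4 \left(-3 + \left(-7\right)^{2}\right)}{7}\right) 3101 = \left(-145 + \frac{4 \left(-3 + 49\right)}{7}\right) 3101 = \left(-145 + \frac{4}{7} \cdot 46\right) 3101 = \left(-145 + \frac{184}{7}\right) 3101 = \left(- \frac{831}{7}\right) 3101 = -368133$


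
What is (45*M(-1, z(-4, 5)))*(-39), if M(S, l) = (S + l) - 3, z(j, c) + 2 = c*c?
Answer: -33345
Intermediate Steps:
z(j, c) = -2 + c**2 (z(j, c) = -2 + c*c = -2 + c**2)
M(S, l) = -3 + S + l
(45*M(-1, z(-4, 5)))*(-39) = (45*(-3 - 1 + (-2 + 5**2)))*(-39) = (45*(-3 - 1 + (-2 + 25)))*(-39) = (45*(-3 - 1 + 23))*(-39) = (45*19)*(-39) = 855*(-39) = -33345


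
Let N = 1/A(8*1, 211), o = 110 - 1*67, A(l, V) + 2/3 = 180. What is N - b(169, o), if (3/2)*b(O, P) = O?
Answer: -181835/1614 ≈ -112.66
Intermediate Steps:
A(l, V) = 538/3 (A(l, V) = -⅔ + 180 = 538/3)
o = 43 (o = 110 - 67 = 43)
N = 3/538 (N = 1/(538/3) = 3/538 ≈ 0.0055762)
b(O, P) = 2*O/3
N - b(169, o) = 3/538 - 2*169/3 = 3/538 - 1*338/3 = 3/538 - 338/3 = -181835/1614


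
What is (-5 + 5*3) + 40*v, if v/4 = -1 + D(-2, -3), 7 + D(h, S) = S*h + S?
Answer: -790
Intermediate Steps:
D(h, S) = -7 + S + S*h (D(h, S) = -7 + (S*h + S) = -7 + (S + S*h) = -7 + S + S*h)
v = -20 (v = 4*(-1 + (-7 - 3 - 3*(-2))) = 4*(-1 + (-7 - 3 + 6)) = 4*(-1 - 4) = 4*(-5) = -20)
(-5 + 5*3) + 40*v = (-5 + 5*3) + 40*(-20) = (-5 + 15) - 800 = 10 - 800 = -790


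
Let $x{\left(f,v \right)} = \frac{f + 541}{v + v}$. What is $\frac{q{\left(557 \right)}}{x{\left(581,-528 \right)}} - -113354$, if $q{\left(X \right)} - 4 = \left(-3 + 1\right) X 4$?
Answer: $\frac{1998250}{17} \approx 1.1754 \cdot 10^{5}$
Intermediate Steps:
$x{\left(f,v \right)} = \frac{541 + f}{2 v}$
$q{\left(X \right)} = 4 - 8 X$ ($q{\left(X \right)} = 4 + \left(-3 + 1\right) X 4 = 4 + - 2 X 4 = 4 - 8 X$)
$\frac{q{\left(557 \right)}}{x{\left(581,-528 \right)}} - -113354 = \frac{4 - 4456}{\frac{1}{2} \frac{1}{-528} \left(541 + 581\right)} - -113354 = \frac{4 - 4456}{\frac{1}{2} \left(- \frac{1}{528}\right) 1122} + 113354 = - \frac{4452}{- \frac{17}{16}} + 113354 = \left(-4452\right) \left(- \frac{16}{17}\right) + 113354 = \frac{71232}{17} + 113354 = \frac{1998250}{17}$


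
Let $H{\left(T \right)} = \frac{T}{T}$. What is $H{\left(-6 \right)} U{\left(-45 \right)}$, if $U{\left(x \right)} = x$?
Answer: $-45$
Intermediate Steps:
$H{\left(T \right)} = 1$
$H{\left(-6 \right)} U{\left(-45 \right)} = 1 \left(-45\right) = -45$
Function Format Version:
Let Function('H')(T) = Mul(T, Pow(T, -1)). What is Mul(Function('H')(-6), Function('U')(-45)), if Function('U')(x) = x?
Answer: -45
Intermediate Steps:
Function('H')(T) = 1
Mul(Function('H')(-6), Function('U')(-45)) = Mul(1, -45) = -45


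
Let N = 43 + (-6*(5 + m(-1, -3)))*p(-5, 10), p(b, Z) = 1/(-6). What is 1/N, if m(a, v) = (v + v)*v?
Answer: 1/66 ≈ 0.015152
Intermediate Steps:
m(a, v) = 2*v² (m(a, v) = (2*v)*v = 2*v²)
p(b, Z) = -⅙
N = 66 (N = 43 - 6*(5 + 2*(-3)²)*(-⅙) = 43 - 6*(5 + 2*9)*(-⅙) = 43 - 6*(5 + 18)*(-⅙) = 43 - 6*23*(-⅙) = 43 - 138*(-⅙) = 43 + 23 = 66)
1/N = 1/66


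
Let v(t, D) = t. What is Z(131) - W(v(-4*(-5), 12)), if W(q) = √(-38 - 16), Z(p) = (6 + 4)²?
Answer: 100 - 3*I*√6 ≈ 100.0 - 7.3485*I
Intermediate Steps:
Z(p) = 100 (Z(p) = 10² = 100)
W(q) = 3*I*√6 (W(q) = √(-54) = 3*I*√6)
Z(131) - W(v(-4*(-5), 12)) = 100 - 3*I*√6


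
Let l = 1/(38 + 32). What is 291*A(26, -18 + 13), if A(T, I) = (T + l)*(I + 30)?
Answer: 2649555/14 ≈ 1.8925e+5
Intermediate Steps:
l = 1/70 ≈ 0.014286
A(T, I) = (30 + I)*(1/70 + T) (A(T, I) = (T + 1/70)*(I + 30) = (1/70 + T)*(30 + I) = (30 + I)*(1/70 + T))
291*A(26, -18 + 13) = 291*(3/7 + 30*26 + (-18 + 13)/70 + (-18 + 13)*26) = 291*(3/7 + 780 + (1/70)*(-5) - 5*26) = 291*(3/7 + 780 - 1/14 - 130) = 291*(9105/14) = 2649555/14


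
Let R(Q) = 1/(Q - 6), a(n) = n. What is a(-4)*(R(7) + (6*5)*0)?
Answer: -4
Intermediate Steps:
R(Q) = 1/(-6 + Q)
a(-4)*(R(7) + (6*5)*0) = -4*(1/(-6 + 7) + (6*5)*0) = -4*(1/1 + 30*0) = -4*(1 + 0) = -4*1 = -4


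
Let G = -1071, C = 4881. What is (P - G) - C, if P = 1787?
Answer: -2023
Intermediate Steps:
(P - G) - C = (1787 - 1*(-1071)) - 1*4881 = (1787 + 1071) - 4881 = 2858 - 4881 = -2023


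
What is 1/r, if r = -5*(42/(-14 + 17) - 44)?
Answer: 1/150 ≈ 0.0066667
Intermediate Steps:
r = 150 (r = -5*(42/3 - 44) = -5*(42*(⅓) - 44) = -5*(14 - 44) = -5*(-30) = 150)
1/r = 1/150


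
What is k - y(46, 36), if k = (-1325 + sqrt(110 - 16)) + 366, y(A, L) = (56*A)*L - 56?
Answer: -93639 + sqrt(94) ≈ -93629.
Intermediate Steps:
y(A, L) = -56 + 56*A*L (y(A, L) = 56*A*L - 56 = -56 + 56*A*L)
k = -959 + sqrt(94) (k = (-1325 + sqrt(94)) + 366 = -959 + sqrt(94) ≈ -949.30)
k - y(46, 36) = (-959 + sqrt(94)) - (-56 + 56*46*36) = (-959 + sqrt(94)) - (-56 + 92736) = (-959 + sqrt(94)) - 1*92680 = (-959 + sqrt(94)) - 92680 = -93639 + sqrt(94)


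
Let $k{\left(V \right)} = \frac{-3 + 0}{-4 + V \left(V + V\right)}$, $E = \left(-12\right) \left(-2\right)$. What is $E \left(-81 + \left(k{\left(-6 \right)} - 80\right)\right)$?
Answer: $- \frac{65706}{17} \approx -3865.1$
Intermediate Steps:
$E = 24$
$k{\left(V \right)} = - \frac{3}{-4 + 2 V^{2}}$ ($k{\left(V \right)} = - \frac{3}{-4 + V 2 V} = - \frac{3}{-4 + 2 V^{2}}$)
$E \left(-81 + \left(k{\left(-6 \right)} - 80\right)\right) = 24 \left(-81 - \left(80 + \frac{3}{-4 + 2 \left(-6\right)^{2}}\right)\right) = 24 \left(-81 - \left(80 + \frac{3}{-4 + 2 \cdot 36}\right)\right) = 24 \left(-81 - \left(80 + \frac{3}{-4 + 72}\right)\right) = 24 \left(-81 - \left(80 + \frac{3}{68}\right)\right) = 24 \left(-81 - \frac{5443}{68}\right) = 24 \left(- \frac{10951}{68}\right) = - \frac{65706}{17}$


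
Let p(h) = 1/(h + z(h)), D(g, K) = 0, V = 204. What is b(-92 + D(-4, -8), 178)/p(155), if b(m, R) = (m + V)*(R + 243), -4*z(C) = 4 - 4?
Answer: 7308560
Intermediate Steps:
z(C) = 0 (z(C) = -(4 - 4)/4 = -1/4*0 = 0)
p(h) = 1/h (p(h) = 1/(h + 0) = 1/h)
b(m, R) = (204 + m)*(243 + R) (b(m, R) = (m + 204)*(R + 243) = (204 + m)*(243 + R))
b(-92 + D(-4, -8), 178)/p(155) = (49572 + 204*178 + 243*(-92 + 0) + 178*(-92 + 0))/(1/155) = (49572 + 36312 + 243*(-92) + 178*(-92))/(1/155) = (49572 + 36312 - 22356 - 16376)*155 = 47152*155 = 7308560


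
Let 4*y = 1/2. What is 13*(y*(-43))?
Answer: -559/8 ≈ -69.875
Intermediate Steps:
y = 1/8 (y = (1/4)/2 = (1/4)*(1/2) = 1/8 ≈ 0.12500)
13*(y*(-43)) = 13*((1/8)*(-43)) = 13*(-43/8) = -559/8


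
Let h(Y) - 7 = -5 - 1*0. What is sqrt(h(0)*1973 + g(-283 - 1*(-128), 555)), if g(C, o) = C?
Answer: sqrt(3791) ≈ 61.571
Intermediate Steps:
h(Y) = 2 (h(Y) = 7 + (-5 - 1*0) = 7 + (-5 + 0) = 7 - 5 = 2)
sqrt(h(0)*1973 + g(-283 - 1*(-128), 555)) = sqrt(2*1973 + (-283 - 1*(-128))) = sqrt(3946 + (-283 + 128)) = sqrt(3946 - 155) = sqrt(3791)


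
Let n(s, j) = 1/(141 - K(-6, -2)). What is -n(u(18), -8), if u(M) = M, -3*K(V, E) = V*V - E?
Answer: -3/461 ≈ -0.0065076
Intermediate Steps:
K(V, E) = -V²/3 + E/3 (K(V, E) = -(V*V - E)/3 = -(V² - E)/3 = -V²/3 + E/3)
n(s, j) = 3/461 (n(s, j) = 1/(141 - (-⅓*(-6)² + (⅓)*(-2))) = 1/(141 - (-⅓*36 - ⅔)) = 1/(141 - (-12 - ⅔)) = 1/(141 - 1*(-38/3)) = 1/(141 + 38/3) = 1/(461/3) = 3/461)
-n(u(18), -8) = -1*3/461 = -3/461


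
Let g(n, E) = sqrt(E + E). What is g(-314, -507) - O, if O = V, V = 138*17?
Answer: -2346 + 13*I*sqrt(6) ≈ -2346.0 + 31.843*I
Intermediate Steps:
V = 2346
g(n, E) = sqrt(2)*sqrt(E) (g(n, E) = sqrt(2*E) = sqrt(2)*sqrt(E))
O = 2346
g(-314, -507) - O = sqrt(2)*sqrt(-507) - 1*2346 = sqrt(2)*(13*I*sqrt(3)) - 2346 = 13*I*sqrt(6) - 2346 = -2346 + 13*I*sqrt(6)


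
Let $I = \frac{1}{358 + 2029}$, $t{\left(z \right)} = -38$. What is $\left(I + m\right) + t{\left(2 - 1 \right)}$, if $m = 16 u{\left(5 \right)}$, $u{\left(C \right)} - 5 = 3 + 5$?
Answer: $\frac{405791}{2387} \approx 170.0$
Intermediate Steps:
$I = \frac{1}{2387} \approx 0.00041894$
$u{\left(C \right)} = 13$ ($u{\left(C \right)} = 5 + \left(3 + 5\right) = 5 + 8 = 13$)
$m = 208$ ($m = 16 \cdot 13 = 208$)
$\left(I + m\right) + t{\left(2 - 1 \right)} = \left(\frac{1}{2387} + 208\right) - 38 = \frac{496497}{2387} - 38 = \frac{405791}{2387}$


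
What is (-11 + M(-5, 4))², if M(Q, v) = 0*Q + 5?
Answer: 36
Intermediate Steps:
M(Q, v) = 5 (M(Q, v) = 0 + 5 = 5)
(-11 + M(-5, 4))² = (-11 + 5)² = (-6)² = 36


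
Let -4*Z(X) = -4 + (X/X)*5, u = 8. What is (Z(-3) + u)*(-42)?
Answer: -651/2 ≈ -325.50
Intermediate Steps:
Z(X) = -¼ (Z(X) = -(-4 + (X/X)*5)/4 = -(-4 + 1*5)/4 = -(-4 + 5)/4 = -¼*1 = -¼)
(Z(-3) + u)*(-42) = (-¼ + 8)*(-42) = (31/4)*(-42) = -651/2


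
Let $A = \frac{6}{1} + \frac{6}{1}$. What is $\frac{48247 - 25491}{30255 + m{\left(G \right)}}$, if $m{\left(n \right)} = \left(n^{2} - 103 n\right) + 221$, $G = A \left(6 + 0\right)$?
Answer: $\frac{5689}{7061} \approx 0.80569$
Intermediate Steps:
$A = 12$ ($A = 6 \cdot 1 + 6 \cdot 1 = 6 + 6 = 12$)
$G = 72$ ($G = 12 \left(6 + 0\right) = 12 \cdot 6 = 72$)
$m{\left(n \right)} = 221 + n^{2} - 103 n$
$\frac{48247 - 25491}{30255 + m{\left(G \right)}} = \frac{48247 - 25491}{30255 + \left(221 + 72^{2} - 7416\right)} = \frac{22756}{30255 + \left(221 + 5184 - 7416\right)} = \frac{22756}{30255 - 2011} = \frac{22756}{28244} = 22756 \cdot \frac{1}{28244} = \frac{5689}{7061}$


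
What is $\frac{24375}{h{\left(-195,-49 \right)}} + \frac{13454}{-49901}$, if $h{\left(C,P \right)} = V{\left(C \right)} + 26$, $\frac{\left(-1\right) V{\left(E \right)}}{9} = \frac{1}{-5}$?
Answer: $\frac{43739671}{49901} \approx 876.53$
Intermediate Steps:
$V{\left(E \right)} = \frac{9}{5}$ ($V{\left(E \right)} = - \frac{9}{-5} = \left(-9\right) \left(- \frac{1}{5}\right) = \frac{9}{5}$)
$h{\left(C,P \right)} = \frac{139}{5}$ ($h{\left(C,P \right)} = \frac{9}{5} + 26 = \frac{139}{5}$)
$\frac{24375}{h{\left(-195,-49 \right)}} + \frac{13454}{-49901} = \frac{24375}{\frac{139}{5}} + \frac{13454}{-49901} = 24375 \cdot \frac{5}{139} + 13454 \left(- \frac{1}{49901}\right) = \frac{121875}{139} - \frac{13454}{49901} = \frac{43739671}{49901}$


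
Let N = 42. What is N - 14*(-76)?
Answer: 1106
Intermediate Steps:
N - 14*(-76) = 42 - 14*(-76) = 42 + 1064 = 1106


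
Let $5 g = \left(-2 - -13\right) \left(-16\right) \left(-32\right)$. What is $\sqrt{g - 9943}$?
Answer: $\frac{i \sqrt{220415}}{5} \approx 93.897 i$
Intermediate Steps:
$g = \frac{5632}{5}$ ($g = \frac{\left(-2 - -13\right) \left(-16\right) \left(-32\right)}{5} = \frac{\left(-2 + 13\right) \left(-16\right) \left(-32\right)}{5} = \frac{11 \left(-16\right) \left(-32\right)}{5} = \frac{\left(-176\right) \left(-32\right)}{5} = \frac{1}{5} \cdot 5632 = \frac{5632}{5} \approx 1126.4$)
$\sqrt{g - 9943} = \sqrt{\frac{5632}{5} - 9943} = \sqrt{- \frac{44083}{5}} = \frac{i \sqrt{220415}}{5}$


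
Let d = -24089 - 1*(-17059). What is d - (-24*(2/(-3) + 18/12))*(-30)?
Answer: -7630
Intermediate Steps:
d = -7030 (d = -24089 + 17059 = -7030)
d - (-24*(2/(-3) + 18/12))*(-30) = -7030 - (-24*(2/(-3) + 18/12))*(-30) = -7030 - (-24*(2*(-⅓) + 18*(1/12)))*(-30) = -7030 - (-24*(-⅔ + 3/2))*(-30) = -7030 - (-24*⅚)*(-30) = -7030 - (-20)*(-30) = -7030 - 1*600 = -7030 - 600 = -7630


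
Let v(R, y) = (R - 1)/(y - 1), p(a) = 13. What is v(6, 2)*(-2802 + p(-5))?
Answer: -13945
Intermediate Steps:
v(R, y) = (-1 + R)/(-1 + y)
v(6, 2)*(-2802 + p(-5)) = ((-1 + 6)/(-1 + 2))*(-2802 + 13) = (5/1)*(-2789) = (1*5)*(-2789) = 5*(-2789) = -13945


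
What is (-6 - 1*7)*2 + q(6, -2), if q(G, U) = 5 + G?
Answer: -15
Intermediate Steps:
(-6 - 1*7)*2 + q(6, -2) = (-6 - 1*7)*2 + (5 + 6) = (-6 - 7)*2 + 11 = -13*2 + 11 = -26 + 11 = -15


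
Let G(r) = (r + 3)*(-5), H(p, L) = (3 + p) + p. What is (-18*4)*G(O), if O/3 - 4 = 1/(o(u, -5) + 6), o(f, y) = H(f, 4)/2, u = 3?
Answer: 38520/7 ≈ 5502.9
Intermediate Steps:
H(p, L) = 3 + 2*p
o(f, y) = 3/2 + f (o(f, y) = (3 + 2*f)/2 = (3 + 2*f)*(½) = 3/2 + f)
O = 86/7 (O = 12 + 3/((3/2 + 3) + 6) = 12 + 3/(9/2 + 6) = 12 + 3/(21/2) = 12 + 3*(2/21) = 12 + 2/7 = 86/7 ≈ 12.286)
G(r) = -15 - 5*r (G(r) = (3 + r)*(-5) = -15 - 5*r)
(-18*4)*G(O) = (-18*4)*(-15 - 5*86/7) = -72*(-15 - 430/7) = -72*(-535/7) = 38520/7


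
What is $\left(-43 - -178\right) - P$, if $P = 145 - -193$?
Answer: $-203$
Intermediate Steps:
$P = 338$ ($P = 145 + 193 = 338$)
$\left(-43 - -178\right) - P = \left(-43 - -178\right) - 338 = \left(-43 + 178\right) - 338 = 135 - 338 = -203$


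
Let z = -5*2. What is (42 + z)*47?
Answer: 1504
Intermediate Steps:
z = -10
(42 + z)*47 = (42 - 10)*47 = 32*47 = 1504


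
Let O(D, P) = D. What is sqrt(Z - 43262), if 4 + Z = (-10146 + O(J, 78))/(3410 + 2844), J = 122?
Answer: I*sqrt(423076201838)/3127 ≈ 208.01*I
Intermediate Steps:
Z = -17520/3127 (Z = -4 + (-10146 + 122)/(3410 + 2844) = -4 - 10024/6254 = -4 - 10024*1/6254 = -4 - 5012/3127 = -17520/3127 ≈ -5.6028)
sqrt(Z - 43262) = sqrt(-17520/3127 - 43262) = sqrt(-135297794/3127) = I*sqrt(423076201838)/3127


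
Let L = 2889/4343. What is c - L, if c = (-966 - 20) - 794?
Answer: -7733429/4343 ≈ -1780.7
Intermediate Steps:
c = -1780 (c = -986 - 794 = -1780)
L = 2889/4343 (L = 2889*(1/4343) = 2889/4343 ≈ 0.66521)
c - L = -1780 - 1*2889/4343 = -1780 - 2889/4343 = -7733429/4343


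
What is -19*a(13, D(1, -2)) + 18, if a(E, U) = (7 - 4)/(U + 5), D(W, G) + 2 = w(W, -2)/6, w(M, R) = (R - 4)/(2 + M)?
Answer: -27/8 ≈ -3.3750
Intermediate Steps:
w(M, R) = (-4 + R)/(2 + M)
D(W, G) = -2 - 1/(2 + W) (D(W, G) = -2 + ((-4 - 2)/(2 + W))/6 = -2 + (-6/(2 + W))*(⅙) = -2 - 6/(2 + W)*(⅙) = -2 - 1/(2 + W))
a(E, U) = 3/(5 + U)
-19*a(13, D(1, -2)) + 18 = -57/(5 + (-5 - 2*1)/(2 + 1)) + 18 = -57/(5 + (-5 - 2)/3) + 18 = -57/(5 + (⅓)*(-7)) + 18 = -57/(5 - 7/3) + 18 = -57/8/3 + 18 = -57*3/8 + 18 = -19*9/8 + 18 = -171/8 + 18 = -27/8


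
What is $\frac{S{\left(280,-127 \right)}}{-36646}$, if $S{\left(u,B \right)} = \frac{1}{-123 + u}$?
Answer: $- \frac{1}{5753422} \approx -1.7381 \cdot 10^{-7}$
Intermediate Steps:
$\frac{S{\left(280,-127 \right)}}{-36646} = \frac{1}{\left(-123 + 280\right) \left(-36646\right)} = \frac{1}{157} \left(- \frac{1}{36646}\right) = - \frac{1}{5753422}$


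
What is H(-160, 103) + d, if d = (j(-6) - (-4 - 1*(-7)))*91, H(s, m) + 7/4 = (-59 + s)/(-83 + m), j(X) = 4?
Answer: 783/10 ≈ 78.300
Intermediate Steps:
H(s, m) = -7/4 + (-59 + s)/(-83 + m)
d = 91 (d = (4 - (-4 - 1*(-7)))*91 = (4 - (-4 + 7))*91 = (4 - 1*3)*91 = (4 - 3)*91 = 1*91 = 91)
H(-160, 103) + d = (345 - 7*103 + 4*(-160))/(4*(-83 + 103)) + 91 = (¼)*(345 - 721 - 640)/20 + 91 = (¼)*(1/20)*(-1016) + 91 = -127/10 + 91 = 783/10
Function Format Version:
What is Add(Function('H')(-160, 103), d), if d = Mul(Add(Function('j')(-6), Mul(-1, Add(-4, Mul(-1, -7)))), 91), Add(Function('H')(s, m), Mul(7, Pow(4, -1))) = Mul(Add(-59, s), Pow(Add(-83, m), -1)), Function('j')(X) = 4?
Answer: Rational(783, 10) ≈ 78.300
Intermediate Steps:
Function('H')(s, m) = Add(Rational(-7, 4), Mul(Pow(Add(-83, m), -1), Add(-59, s))) (Function('H')(s, m) = Add(Rational(-7, 4), Mul(Add(-59, s), Pow(Add(-83, m), -1))) = Add(Rational(-7, 4), Mul(Pow(Add(-83, m), -1), Add(-59, s))))
d = 91 (d = Mul(Add(4, Mul(-1, Add(-4, Mul(-1, -7)))), 91) = Mul(Add(4, Mul(-1, Add(-4, 7))), 91) = Mul(Add(4, Mul(-1, 3)), 91) = Mul(Add(4, -3), 91) = Mul(1, 91) = 91)
Add(Function('H')(-160, 103), d) = Add(Mul(Rational(1, 4), Pow(Add(-83, 103), -1), Add(345, Mul(-7, 103), Mul(4, -160))), 91) = Add(Mul(Rational(1, 4), Pow(20, -1), Add(345, -721, -640)), 91) = Add(Mul(Rational(1, 4), Rational(1, 20), -1016), 91) = Add(Rational(-127, 10), 91) = Rational(783, 10)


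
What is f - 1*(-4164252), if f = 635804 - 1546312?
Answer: 3253744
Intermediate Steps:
f = -910508
f - 1*(-4164252) = -910508 - 1*(-4164252) = -910508 + 4164252 = 3253744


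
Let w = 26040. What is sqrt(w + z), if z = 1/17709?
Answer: sqrt(8166370070949)/17709 ≈ 161.37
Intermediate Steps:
z = 1/17709 ≈ 5.6468e-5
sqrt(w + z) = sqrt(26040 + 1/17709) = sqrt(461142361/17709) = sqrt(8166370070949)/17709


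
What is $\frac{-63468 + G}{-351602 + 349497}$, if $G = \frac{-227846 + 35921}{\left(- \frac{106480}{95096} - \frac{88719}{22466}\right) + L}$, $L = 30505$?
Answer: $\frac{517005005091902946}{17145453545106185} \approx 30.154$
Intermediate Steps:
$G = - \frac{51254212663350}{8145108572497}$ ($G = \frac{-227846 + 35921}{\left(- \frac{106480}{95096} - \frac{88719}{22466}\right) + 30505} = - \frac{191925}{\left(\left(-106480\right) \frac{1}{95096} - \frac{88719}{22466}\right) + 30505} = - \frac{191925}{\left(- \frac{13310}{11887} - \frac{88719}{22466}\right) + 30505} = - \frac{191925}{- \frac{1353625213}{267053342} + 30505} = - \frac{191925}{\frac{8145108572497}{267053342}} = \left(-191925\right) \frac{267053342}{8145108572497} = - \frac{51254212663350}{8145108572497} \approx -6.2926$)
$\frac{-63468 + G}{-351602 + 349497} = \frac{-63468 - \frac{51254212663350}{8145108572497}}{-351602 + 349497} = - \frac{517005005091902946}{8145108572497 \left(-2105\right)} = \left(- \frac{517005005091902946}{8145108572497}\right) \left(- \frac{1}{2105}\right) = \frac{517005005091902946}{17145453545106185}$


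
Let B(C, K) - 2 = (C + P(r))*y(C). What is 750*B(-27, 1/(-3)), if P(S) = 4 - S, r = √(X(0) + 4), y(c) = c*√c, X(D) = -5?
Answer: 1500 + √3*(-60750 + 1397250*I) ≈ -1.0372e+5 + 2.4201e+6*I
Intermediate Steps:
y(c) = c^(3/2)
r = I (r = √(-5 + 4) = √(-1) = I ≈ 1.0*I)
B(C, K) = 2 + C^(3/2)*(4 + C - I) (B(C, K) = 2 + (C + (4 - I))*C^(3/2) = 2 + (4 + C - I)*C^(3/2) = 2 + C^(3/2)*(4 + C - I))
750*B(-27, 1/(-3)) = 750*(2 + (-27)^(5/2) + (-27)^(3/2)*(4 - I)) = 750*(2 + 2187*I*√3 + (-81*I*√3)*(4 - I)) = 750*(2 + 2187*I*√3 - 81*I*√3*(4 - I)) = 1500 + 1640250*I*√3 - 60750*I*√3*(4 - I)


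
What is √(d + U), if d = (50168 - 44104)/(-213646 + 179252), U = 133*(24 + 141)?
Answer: √6489892132201/17197 ≈ 148.14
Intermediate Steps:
U = 21945 (U = 133*165 = 21945)
d = -3032/17197 (d = 6064/(-34394) = 6064*(-1/34394) = -3032/17197 ≈ -0.17631)
√(d + U) = √(-3032/17197 + 21945) = √(377385133/17197) = √6489892132201/17197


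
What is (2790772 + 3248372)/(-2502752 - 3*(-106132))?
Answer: -1509786/546089 ≈ -2.7647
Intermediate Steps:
(2790772 + 3248372)/(-2502752 - 3*(-106132)) = 6039144/(-2502752 + 318396) = 6039144/(-2184356) = 6039144*(-1/2184356) = -1509786/546089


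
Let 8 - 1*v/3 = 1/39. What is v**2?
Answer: 96721/169 ≈ 572.31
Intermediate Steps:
v = 311/13 (v = 24 - 3/39 = 24 - 3*1/39 = 24 - 1/13 = 311/13 ≈ 23.923)
v**2 = (311/13)**2 = 96721/169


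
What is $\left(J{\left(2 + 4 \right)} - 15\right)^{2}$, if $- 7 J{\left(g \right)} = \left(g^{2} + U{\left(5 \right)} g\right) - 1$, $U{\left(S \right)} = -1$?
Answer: $\frac{17956}{49} \approx 366.45$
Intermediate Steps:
$J{\left(g \right)} = \frac{1}{7} - \frac{g^{2}}{7} + \frac{g}{7}$ ($J{\left(g \right)} = - \frac{\left(g^{2} - g\right) - 1}{7} = - \frac{-1 + g^{2} - g}{7} = \frac{1}{7} - \frac{g^{2}}{7} + \frac{g}{7}$)
$\left(J{\left(2 + 4 \right)} - 15\right)^{2} = \left(\left(\frac{1}{7} - \frac{\left(2 + 4\right)^{2}}{7} + \frac{2 + 4}{7}\right) - 15\right)^{2} = \left(\left(\frac{1}{7} - \frac{6^{2}}{7} + \frac{1}{7} \cdot 6\right) - 15\right)^{2} = \left(\left(\frac{1}{7} - \frac{36}{7} + \frac{6}{7}\right) - 15\right)^{2} = \left(- \frac{29}{7} - 15\right)^{2} = \left(- \frac{134}{7}\right)^{2} = \frac{17956}{49}$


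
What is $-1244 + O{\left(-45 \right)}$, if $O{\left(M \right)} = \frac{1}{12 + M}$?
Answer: $- \frac{41053}{33} \approx -1244.0$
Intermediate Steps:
$-1244 + O{\left(-45 \right)} = -1244 + \frac{1}{12 - 45} = -1244 + \frac{1}{-33} = -1244 - \frac{1}{33} = - \frac{41053}{33}$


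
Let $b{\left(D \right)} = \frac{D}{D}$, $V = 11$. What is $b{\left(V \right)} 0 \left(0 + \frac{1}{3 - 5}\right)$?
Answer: $0$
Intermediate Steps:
$b{\left(D \right)} = 1$
$b{\left(V \right)} 0 \left(0 + \frac{1}{3 - 5}\right) = 1 \cdot 0 \left(0 + \frac{1}{3 - 5}\right) = 1 \cdot 0 \left(0 + \frac{1}{-2}\right) = 1 \cdot 0 \left(0 - \frac{1}{2}\right) = 1 \cdot 0 \left(- \frac{1}{2}\right) = 1 \cdot 0 = 0$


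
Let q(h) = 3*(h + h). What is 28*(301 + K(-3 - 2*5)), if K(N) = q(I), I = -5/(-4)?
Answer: 8638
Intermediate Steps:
I = 5/4 (I = -5*(-1/4) = 5/4 ≈ 1.2500)
q(h) = 6*h (q(h) = 3*(2*h) = 6*h)
K(N) = 15/2 (K(N) = 6*(5/4) = 15/2)
28*(301 + K(-3 - 2*5)) = 28*(301 + 15/2) = 28*(617/2) = 8638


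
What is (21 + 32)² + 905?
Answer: 3714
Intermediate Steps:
(21 + 32)² + 905 = 53² + 905 = 2809 + 905 = 3714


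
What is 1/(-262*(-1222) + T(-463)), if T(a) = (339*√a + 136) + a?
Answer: 319837/102348914992 - 339*I*√463/102348914992 ≈ 3.125e-6 - 7.127e-8*I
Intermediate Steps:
T(a) = 136 + a + 339*√a (T(a) = (136 + 339*√a) + a = 136 + a + 339*√a)
1/(-262*(-1222) + T(-463)) = 1/(-262*(-1222) + (136 - 463 + 339*√(-463))) = 1/(320164 + (136 - 463 + 339*(I*√463))) = 1/(320164 + (136 - 463 + 339*I*√463)) = 1/(320164 + (-327 + 339*I*√463)) = 1/(319837 + 339*I*√463)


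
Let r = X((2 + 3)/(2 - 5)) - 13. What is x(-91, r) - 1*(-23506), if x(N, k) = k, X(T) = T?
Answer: 70474/3 ≈ 23491.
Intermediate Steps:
r = -44/3 (r = (2 + 3)/(2 - 5) - 13 = 5/(-3) - 13 = 5*(-⅓) - 13 = -5/3 - 13 = -44/3 ≈ -14.667)
x(-91, r) - 1*(-23506) = -44/3 - 1*(-23506) = -44/3 + 23506 = 70474/3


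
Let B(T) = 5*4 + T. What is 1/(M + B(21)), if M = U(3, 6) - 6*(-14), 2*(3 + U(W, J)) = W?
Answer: 2/247 ≈ 0.0080972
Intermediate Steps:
U(W, J) = -3 + W/2
B(T) = 20 + T
M = 165/2 (M = (-3 + (½)*3) - 6*(-14) = (-3 + 3/2) + 84 = -3/2 + 84 = 165/2 ≈ 82.500)
1/(M + B(21)) = 1/(165/2 + (20 + 21)) = 1/(165/2 + 41) = 1/(247/2) = 2/247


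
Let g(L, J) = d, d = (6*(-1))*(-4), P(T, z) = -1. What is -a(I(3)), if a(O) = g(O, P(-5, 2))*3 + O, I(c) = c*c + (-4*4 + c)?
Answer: -68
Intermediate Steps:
I(c) = -16 + c + c² (I(c) = c² + (-16 + c) = -16 + c + c²)
d = 24 (d = -6*(-4) = 24)
g(L, J) = 24
a(O) = 72 + O (a(O) = 24*3 + O = 72 + O)
-a(I(3)) = -(72 + (-16 + 3 + 3²)) = -(72 + (-16 + 3 + 9)) = -(72 - 4) = -1*68 = -68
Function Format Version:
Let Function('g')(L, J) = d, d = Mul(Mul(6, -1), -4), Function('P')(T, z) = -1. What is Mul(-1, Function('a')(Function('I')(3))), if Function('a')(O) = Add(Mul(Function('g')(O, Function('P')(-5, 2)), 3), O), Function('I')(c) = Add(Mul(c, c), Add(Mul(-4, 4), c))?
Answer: -68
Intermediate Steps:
Function('I')(c) = Add(-16, c, Pow(c, 2)) (Function('I')(c) = Add(Pow(c, 2), Add(-16, c)) = Add(-16, c, Pow(c, 2)))
d = 24 (d = Mul(-6, -4) = 24)
Function('g')(L, J) = 24
Function('a')(O) = Add(72, O) (Function('a')(O) = Add(Mul(24, 3), O) = Add(72, O))
Mul(-1, Function('a')(Function('I')(3))) = Mul(-1, Add(72, Add(-16, 3, Pow(3, 2)))) = Mul(-1, Add(72, Add(-16, 3, 9))) = Mul(-1, Add(72, -4)) = Mul(-1, 68) = -68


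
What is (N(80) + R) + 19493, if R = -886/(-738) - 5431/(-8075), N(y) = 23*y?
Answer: 63570988039/2979675 ≈ 21335.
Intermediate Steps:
R = 5581264/2979675 (R = -886*(-1/738) - 5431*(-1/8075) = 443/369 + 5431/8075 = 5581264/2979675 ≈ 1.8731)
(N(80) + R) + 19493 = (23*80 + 5581264/2979675) + 19493 = (1840 + 5581264/2979675) + 19493 = 5488183264/2979675 + 19493 = 63570988039/2979675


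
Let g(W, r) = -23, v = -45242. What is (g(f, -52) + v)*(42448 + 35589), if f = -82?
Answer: -3532344805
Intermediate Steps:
(g(f, -52) + v)*(42448 + 35589) = (-23 - 45242)*(42448 + 35589) = -45265*78037 = -3532344805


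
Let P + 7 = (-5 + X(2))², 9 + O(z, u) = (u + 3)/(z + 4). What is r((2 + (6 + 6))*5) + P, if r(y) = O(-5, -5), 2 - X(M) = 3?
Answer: 22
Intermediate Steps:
X(M) = -1 (X(M) = 2 - 1*3 = 2 - 3 = -1)
O(z, u) = -9 + (3 + u)/(4 + z) (O(z, u) = -9 + (u + 3)/(z + 4) = -9 + (3 + u)/(4 + z))
r(y) = -7 (r(y) = (-33 - 5 - 9*(-5))/(4 - 5) = (-33 - 5 + 45)/(-1) = -1*7 = -7)
P = 29 (P = -7 + (-5 - 1)² = -7 + (-6)² = -7 + 36 = 29)
r((2 + (6 + 6))*5) + P = -7 + 29 = 22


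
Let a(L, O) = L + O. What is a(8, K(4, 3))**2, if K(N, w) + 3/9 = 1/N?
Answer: 9025/144 ≈ 62.674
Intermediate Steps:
K(N, w) = -1/3 + 1/N
a(8, K(4, 3))**2 = (8 + (1/3)*(3 - 1*4)/4)**2 = (8 + (1/3)*(1/4)*(3 - 4))**2 = (8 + (1/3)*(1/4)*(-1))**2 = (8 - 1/12)**2 = (95/12)**2 = 9025/144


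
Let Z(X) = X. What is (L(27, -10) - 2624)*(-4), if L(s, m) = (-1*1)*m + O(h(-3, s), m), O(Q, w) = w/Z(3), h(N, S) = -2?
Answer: 31408/3 ≈ 10469.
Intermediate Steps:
O(Q, w) = w/3
L(s, m) = -2*m/3 (L(s, m) = (-1*1)*m + m/3 = -m + m/3 = -2*m/3)
(L(27, -10) - 2624)*(-4) = (-⅔*(-10) - 2624)*(-4) = (20/3 - 2624)*(-4) = -7852/3*(-4) = 31408/3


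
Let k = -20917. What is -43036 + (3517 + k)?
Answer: -60436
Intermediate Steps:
-43036 + (3517 + k) = -43036 + (3517 - 20917) = -43036 - 17400 = -60436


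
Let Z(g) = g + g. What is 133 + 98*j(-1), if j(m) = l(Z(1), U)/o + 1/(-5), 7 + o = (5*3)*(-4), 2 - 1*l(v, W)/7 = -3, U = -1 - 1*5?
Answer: 20839/335 ≈ 62.206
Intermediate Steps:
Z(g) = 2*g
U = -6 (U = -1 - 5 = -6)
l(v, W) = 35 (l(v, W) = 14 - 7*(-3) = 14 + 21 = 35)
o = -67 (o = -7 + (5*3)*(-4) = -7 + 15*(-4) = -7 - 60 = -67)
j(m) = -242/335 (j(m) = 35/(-67) + 1/(-5) = 35*(-1/67) + 1*(-⅕) = -35/67 - ⅕ = -242/335)
133 + 98*j(-1) = 133 + 98*(-242/335) = 133 - 23716/335 = 20839/335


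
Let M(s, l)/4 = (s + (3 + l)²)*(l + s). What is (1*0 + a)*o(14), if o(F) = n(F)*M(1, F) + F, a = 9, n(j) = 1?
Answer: 156726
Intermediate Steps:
M(s, l) = 4*(l + s)*(s + (3 + l)²) (M(s, l) = 4*((s + (3 + l)²)*(l + s)) = 4*((l + s)*(s + (3 + l)²)) = 4*(l + s)*(s + (3 + l)²))
o(F) = 4 + 4*(3 + F)² + 5*F + 4*F*(3 + F)² (o(F) = 1*(4*1² + 4*F*1 + 4*F*(3 + F)² + 4*1*(3 + F)²) + F = 1*(4*1 + 4*F + 4*F*(3 + F)² + 4*(3 + F)²) + F = 1*(4 + 4*F + 4*F*(3 + F)² + 4*(3 + F)²) + F = 1*(4 + 4*F + 4*(3 + F)² + 4*F*(3 + F)²) + F = (4 + 4*F + 4*(3 + F)² + 4*F*(3 + F)²) + F = 4 + 4*(3 + F)² + 5*F + 4*F*(3 + F)²)
(1*0 + a)*o(14) = (1*0 + 9)*(40 + 4*14³ + 28*14² + 65*14) = (0 + 9)*(40 + 4*2744 + 28*196 + 910) = 9*(40 + 10976 + 5488 + 910) = 9*17414 = 156726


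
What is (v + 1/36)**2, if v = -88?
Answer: 10029889/1296 ≈ 7739.1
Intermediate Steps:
(v + 1/36)**2 = (-88 + 1/36)**2 = (-3167/36)**2 = 10029889/1296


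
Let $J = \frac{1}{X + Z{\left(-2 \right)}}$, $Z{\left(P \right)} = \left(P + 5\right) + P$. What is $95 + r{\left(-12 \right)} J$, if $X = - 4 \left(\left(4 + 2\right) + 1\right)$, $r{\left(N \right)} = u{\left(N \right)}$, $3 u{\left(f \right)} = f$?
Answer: $\frac{2569}{27} \approx 95.148$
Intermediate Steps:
$Z{\left(P \right)} = 5 + 2 P$ ($Z{\left(P \right)} = \left(5 + P\right) + P = 5 + 2 P$)
$u{\left(f \right)} = \frac{f}{3}$
$r{\left(N \right)} = \frac{N}{3}$
$X = -28$ ($X = - 4 \left(6 + 1\right) = \left(-4\right) 7 = -28$)
$J = - \frac{1}{27}$ ($J = \frac{1}{-28 + \left(5 + 2 \left(-2\right)\right)} = \frac{1}{-28 + \left(5 - 4\right)} = \frac{1}{-28 + 1} = \frac{1}{-27} = - \frac{1}{27} \approx -0.037037$)
$95 + r{\left(-12 \right)} J = 95 + \frac{1}{3} \left(-12\right) \left(- \frac{1}{27}\right) = 95 - - \frac{4}{27} = 95 + \frac{4}{27} = \frac{2569}{27}$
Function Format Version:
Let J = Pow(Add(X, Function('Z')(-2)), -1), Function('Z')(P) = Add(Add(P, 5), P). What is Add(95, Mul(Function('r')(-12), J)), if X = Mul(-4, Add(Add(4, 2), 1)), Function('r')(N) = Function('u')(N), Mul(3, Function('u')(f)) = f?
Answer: Rational(2569, 27) ≈ 95.148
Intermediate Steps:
Function('Z')(P) = Add(5, Mul(2, P)) (Function('Z')(P) = Add(Add(5, P), P) = Add(5, Mul(2, P)))
Function('u')(f) = Mul(Rational(1, 3), f)
Function('r')(N) = Mul(Rational(1, 3), N)
X = -28 (X = Mul(-4, Add(6, 1)) = Mul(-4, 7) = -28)
J = Rational(-1, 27) (J = Pow(Add(-28, Add(5, Mul(2, -2))), -1) = Pow(Add(-28, Add(5, -4)), -1) = Pow(Add(-28, 1), -1) = Pow(-27, -1) = Rational(-1, 27) ≈ -0.037037)
Add(95, Mul(Function('r')(-12), J)) = Add(95, Mul(Mul(Rational(1, 3), -12), Rational(-1, 27))) = Add(95, Mul(-4, Rational(-1, 27))) = Add(95, Rational(4, 27)) = Rational(2569, 27)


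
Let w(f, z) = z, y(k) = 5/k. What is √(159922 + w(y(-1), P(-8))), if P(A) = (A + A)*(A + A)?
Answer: 283*√2 ≈ 400.22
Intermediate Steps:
P(A) = 4*A² (P(A) = (2*A)*(2*A) = 4*A²)
√(159922 + w(y(-1), P(-8))) = √(159922 + 4*(-8)²) = √(159922 + 4*64) = √(159922 + 256) = √160178 = 283*√2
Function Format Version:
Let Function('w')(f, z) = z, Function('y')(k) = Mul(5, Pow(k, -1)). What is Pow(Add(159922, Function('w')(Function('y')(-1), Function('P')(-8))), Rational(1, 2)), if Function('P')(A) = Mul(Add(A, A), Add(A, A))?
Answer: Mul(283, Pow(2, Rational(1, 2))) ≈ 400.22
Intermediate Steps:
Function('P')(A) = Mul(4, Pow(A, 2)) (Function('P')(A) = Mul(Mul(2, A), Mul(2, A)) = Mul(4, Pow(A, 2)))
Pow(Add(159922, Function('w')(Function('y')(-1), Function('P')(-8))), Rational(1, 2)) = Pow(Add(159922, Mul(4, Pow(-8, 2))), Rational(1, 2)) = Pow(Add(159922, Mul(4, 64)), Rational(1, 2)) = Pow(Add(159922, 256), Rational(1, 2)) = Pow(160178, Rational(1, 2)) = Mul(283, Pow(2, Rational(1, 2)))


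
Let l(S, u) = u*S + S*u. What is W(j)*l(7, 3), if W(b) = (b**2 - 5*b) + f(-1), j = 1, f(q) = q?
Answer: -210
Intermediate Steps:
l(S, u) = 2*S*u (l(S, u) = S*u + S*u = 2*S*u)
W(b) = -1 + b**2 - 5*b (W(b) = (b**2 - 5*b) - 1 = -1 + b**2 - 5*b)
W(j)*l(7, 3) = (-1 + 1**2 - 5*1)*(2*7*3) = (-1 + 1 - 5)*42 = -5*42 = -210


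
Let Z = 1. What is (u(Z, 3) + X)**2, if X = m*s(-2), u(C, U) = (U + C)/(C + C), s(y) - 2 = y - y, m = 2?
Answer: 36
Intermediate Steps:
s(y) = 2 (s(y) = 2 + (y - y) = 2 + 0 = 2)
u(C, U) = (C + U)/(2*C) (u(C, U) = (C + U)/((2*C)) = (C + U)*(1/(2*C)) = (C + U)/(2*C))
X = 4 (X = 2*2 = 4)
(u(Z, 3) + X)**2 = ((1/2)*(1 + 3)/1 + 4)**2 = ((1/2)*1*4 + 4)**2 = (2 + 4)**2 = 6**2 = 36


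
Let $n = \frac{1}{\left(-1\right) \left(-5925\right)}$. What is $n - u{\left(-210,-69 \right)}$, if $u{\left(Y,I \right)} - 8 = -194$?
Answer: $\frac{1102051}{5925} \approx 186.0$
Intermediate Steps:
$u{\left(Y,I \right)} = -186$ ($u{\left(Y,I \right)} = 8 - 194 = -186$)
$n = \frac{1}{5925} \approx 0.00016878$
$n - u{\left(-210,-69 \right)} = \frac{1}{5925} - -186 = \frac{1}{5925} + 186 = \frac{1102051}{5925}$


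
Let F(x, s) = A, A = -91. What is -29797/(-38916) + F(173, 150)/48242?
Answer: 716962759/938692836 ≈ 0.76379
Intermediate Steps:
F(x, s) = -91
-29797/(-38916) + F(173, 150)/48242 = -29797/(-38916) - 91/48242 = -29797*(-1/38916) - 91*1/48242 = 29797/38916 - 91/48242 = 716962759/938692836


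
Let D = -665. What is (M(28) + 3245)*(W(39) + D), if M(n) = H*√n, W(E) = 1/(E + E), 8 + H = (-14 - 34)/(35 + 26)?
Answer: -168314905/78 + 27801784*√7/2379 ≈ -2.1270e+6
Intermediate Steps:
H = -536/61 (H = -8 + (-14 - 34)/(35 + 26) = -8 - 48/61 = -536/61 ≈ -8.7869)
W(E) = 1/(2*E)
M(n) = -536*√n/61
(M(28) + 3245)*(W(39) + D) = (-1072*√7/61 + 3245)*((½)/39 - 665) = (-1072*√7/61 + 3245)*((½)*(1/39) - 665) = (-1072*√7/61 + 3245)*(1/78 - 665) = (3245 - 1072*√7/61)*(-51869/78) = -168314905/78 + 27801784*√7/2379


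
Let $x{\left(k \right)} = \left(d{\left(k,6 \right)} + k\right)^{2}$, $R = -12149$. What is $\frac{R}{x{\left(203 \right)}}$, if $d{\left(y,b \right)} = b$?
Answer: $- \frac{12149}{43681} \approx -0.27813$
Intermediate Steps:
$x{\left(k \right)} = \left(6 + k\right)^{2}$
$\frac{R}{x{\left(203 \right)}} = - \frac{12149}{\left(6 + 203\right)^{2}} = - \frac{12149}{209^{2}} = - \frac{12149}{43681}$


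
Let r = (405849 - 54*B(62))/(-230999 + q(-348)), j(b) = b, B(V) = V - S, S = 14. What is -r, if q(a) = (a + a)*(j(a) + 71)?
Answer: 403257/38207 ≈ 10.555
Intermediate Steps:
B(V) = -14 + V (B(V) = V - 1*14 = V - 14 = -14 + V)
q(a) = 2*a*(71 + a) (q(a) = (a + a)*(a + 71) = (2*a)*(71 + a) = 2*a*(71 + a))
r = -403257/38207 (r = (405849 - 54*(-14 + 62))/(-230999 + 2*(-348)*(71 - 348)) = (405849 - 54*48)/(-230999 + 2*(-348)*(-277)) = (405849 - 2592)/(-230999 + 192792) = 403257/(-38207) = 403257*(-1/38207) = -403257/38207 ≈ -10.555)
-r = -1*(-403257/38207) = 403257/38207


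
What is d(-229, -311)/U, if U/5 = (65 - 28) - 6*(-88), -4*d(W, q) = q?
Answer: 311/11300 ≈ 0.027522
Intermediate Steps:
d(W, q) = -q/4
U = 2825 (U = 5*((65 - 28) - 6*(-88)) = 5*(37 + 528) = 5*565 = 2825)
d(-229, -311)/U = -¼*(-311)/2825 = (311/4)*(1/2825) = 311/11300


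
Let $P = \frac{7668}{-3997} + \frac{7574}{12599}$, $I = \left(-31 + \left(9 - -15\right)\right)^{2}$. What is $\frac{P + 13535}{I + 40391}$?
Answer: $\frac{227177313917}{678828576440} \approx 0.33466$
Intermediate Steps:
$I = 49$ ($I = \left(-31 + \left(9 + 15\right)\right)^{2} = \left(-31 + 24\right)^{2} = \left(-7\right)^{2} = 49$)
$P = - \frac{66335854}{50358203}$ ($P = 7668 \left(- \frac{1}{3997}\right) + 7574 \cdot \frac{1}{12599} = - \frac{7668}{3997} + \frac{7574}{12599} = - \frac{66335854}{50358203} \approx -1.3173$)
$\frac{P + 13535}{I + 40391} = \frac{- \frac{66335854}{50358203} + 13535}{49 + 40391} = \frac{681531941751}{50358203 \cdot 40440} = \frac{681531941751}{50358203} \cdot \frac{1}{40440} = \frac{227177313917}{678828576440}$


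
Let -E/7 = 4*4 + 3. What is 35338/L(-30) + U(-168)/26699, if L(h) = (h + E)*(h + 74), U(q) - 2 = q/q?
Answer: -471733873/95742614 ≈ -4.9271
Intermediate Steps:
E = -133 (E = -7*(4*4 + 3) = -7*(16 + 3) = -7*19 = -133)
U(q) = 3 (U(q) = 2 + q/q = 2 + 1 = 3)
L(h) = (-133 + h)*(74 + h) (L(h) = (h - 133)*(h + 74) = (-133 + h)*(74 + h))
35338/L(-30) + U(-168)/26699 = 35338/(-9842 + (-30)**2 - 59*(-30)) + 3/26699 = 35338/(-9842 + 900 + 1770) + 3*(1/26699) = 35338/(-7172) + 3/26699 = 35338*(-1/7172) + 3/26699 = -17669/3586 + 3/26699 = -471733873/95742614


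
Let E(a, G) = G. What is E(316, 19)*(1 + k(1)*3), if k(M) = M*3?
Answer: 190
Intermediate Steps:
k(M) = 3*M
E(316, 19)*(1 + k(1)*3) = 19*(1 + (3*1)*3) = 19*(1 + 3*3) = 19*(1 + 9) = 19*10 = 190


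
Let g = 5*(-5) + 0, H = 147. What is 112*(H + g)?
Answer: 13664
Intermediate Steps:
g = -25 (g = -25 + 0 = -25)
112*(H + g) = 112*(147 - 25) = 112*122 = 13664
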